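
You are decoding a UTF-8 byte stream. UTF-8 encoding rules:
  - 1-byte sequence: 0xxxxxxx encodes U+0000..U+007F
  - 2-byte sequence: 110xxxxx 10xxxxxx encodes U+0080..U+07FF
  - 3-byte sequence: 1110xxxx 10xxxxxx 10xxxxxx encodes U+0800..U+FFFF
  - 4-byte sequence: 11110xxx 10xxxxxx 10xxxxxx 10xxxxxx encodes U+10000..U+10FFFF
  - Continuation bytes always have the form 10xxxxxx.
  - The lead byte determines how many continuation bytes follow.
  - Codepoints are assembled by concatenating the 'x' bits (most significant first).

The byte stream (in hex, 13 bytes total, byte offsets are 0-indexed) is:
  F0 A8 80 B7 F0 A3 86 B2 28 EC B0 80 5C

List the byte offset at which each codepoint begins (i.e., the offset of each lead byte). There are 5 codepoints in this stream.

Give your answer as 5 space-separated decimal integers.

Byte[0]=F0: 4-byte lead, need 3 cont bytes. acc=0x0
Byte[1]=A8: continuation. acc=(acc<<6)|0x28=0x28
Byte[2]=80: continuation. acc=(acc<<6)|0x00=0xA00
Byte[3]=B7: continuation. acc=(acc<<6)|0x37=0x28037
Completed: cp=U+28037 (starts at byte 0)
Byte[4]=F0: 4-byte lead, need 3 cont bytes. acc=0x0
Byte[5]=A3: continuation. acc=(acc<<6)|0x23=0x23
Byte[6]=86: continuation. acc=(acc<<6)|0x06=0x8C6
Byte[7]=B2: continuation. acc=(acc<<6)|0x32=0x231B2
Completed: cp=U+231B2 (starts at byte 4)
Byte[8]=28: 1-byte ASCII. cp=U+0028
Byte[9]=EC: 3-byte lead, need 2 cont bytes. acc=0xC
Byte[10]=B0: continuation. acc=(acc<<6)|0x30=0x330
Byte[11]=80: continuation. acc=(acc<<6)|0x00=0xCC00
Completed: cp=U+CC00 (starts at byte 9)
Byte[12]=5C: 1-byte ASCII. cp=U+005C

Answer: 0 4 8 9 12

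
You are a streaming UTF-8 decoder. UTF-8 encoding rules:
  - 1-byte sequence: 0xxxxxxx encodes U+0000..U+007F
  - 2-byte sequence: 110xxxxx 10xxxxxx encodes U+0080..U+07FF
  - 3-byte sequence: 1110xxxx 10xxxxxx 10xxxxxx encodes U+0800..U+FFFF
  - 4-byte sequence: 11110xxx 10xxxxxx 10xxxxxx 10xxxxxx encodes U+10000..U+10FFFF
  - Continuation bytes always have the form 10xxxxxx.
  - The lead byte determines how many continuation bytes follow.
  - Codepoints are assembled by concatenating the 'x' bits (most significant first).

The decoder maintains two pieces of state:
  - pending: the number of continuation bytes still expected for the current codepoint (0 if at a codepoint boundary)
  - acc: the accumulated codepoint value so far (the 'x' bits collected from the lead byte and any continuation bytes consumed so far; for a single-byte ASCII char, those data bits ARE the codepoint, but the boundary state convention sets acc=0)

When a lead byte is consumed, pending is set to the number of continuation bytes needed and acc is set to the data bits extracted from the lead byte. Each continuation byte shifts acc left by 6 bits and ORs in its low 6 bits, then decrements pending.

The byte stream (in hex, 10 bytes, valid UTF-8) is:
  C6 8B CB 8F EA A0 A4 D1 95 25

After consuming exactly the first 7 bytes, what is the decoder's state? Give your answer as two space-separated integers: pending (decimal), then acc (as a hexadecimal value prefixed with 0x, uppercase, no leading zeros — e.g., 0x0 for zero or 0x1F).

Byte[0]=C6: 2-byte lead. pending=1, acc=0x6
Byte[1]=8B: continuation. acc=(acc<<6)|0x0B=0x18B, pending=0
Byte[2]=CB: 2-byte lead. pending=1, acc=0xB
Byte[3]=8F: continuation. acc=(acc<<6)|0x0F=0x2CF, pending=0
Byte[4]=EA: 3-byte lead. pending=2, acc=0xA
Byte[5]=A0: continuation. acc=(acc<<6)|0x20=0x2A0, pending=1
Byte[6]=A4: continuation. acc=(acc<<6)|0x24=0xA824, pending=0

Answer: 0 0xA824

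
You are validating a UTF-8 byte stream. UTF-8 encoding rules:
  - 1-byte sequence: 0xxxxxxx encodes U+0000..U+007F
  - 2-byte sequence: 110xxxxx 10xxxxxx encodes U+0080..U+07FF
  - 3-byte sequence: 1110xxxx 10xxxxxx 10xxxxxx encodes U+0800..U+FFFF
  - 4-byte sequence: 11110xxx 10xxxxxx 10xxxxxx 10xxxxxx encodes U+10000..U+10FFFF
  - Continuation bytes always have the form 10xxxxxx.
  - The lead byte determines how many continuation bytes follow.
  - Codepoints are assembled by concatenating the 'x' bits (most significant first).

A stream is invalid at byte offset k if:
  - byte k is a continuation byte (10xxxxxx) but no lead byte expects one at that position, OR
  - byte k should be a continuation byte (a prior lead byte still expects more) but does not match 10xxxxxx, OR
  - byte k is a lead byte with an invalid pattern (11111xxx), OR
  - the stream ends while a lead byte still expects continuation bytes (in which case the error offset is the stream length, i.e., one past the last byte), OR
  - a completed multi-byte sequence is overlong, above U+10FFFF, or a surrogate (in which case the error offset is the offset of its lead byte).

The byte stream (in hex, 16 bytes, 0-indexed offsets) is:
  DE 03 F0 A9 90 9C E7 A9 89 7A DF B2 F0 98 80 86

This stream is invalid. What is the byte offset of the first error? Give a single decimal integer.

Byte[0]=DE: 2-byte lead, need 1 cont bytes. acc=0x1E
Byte[1]=03: expected 10xxxxxx continuation. INVALID

Answer: 1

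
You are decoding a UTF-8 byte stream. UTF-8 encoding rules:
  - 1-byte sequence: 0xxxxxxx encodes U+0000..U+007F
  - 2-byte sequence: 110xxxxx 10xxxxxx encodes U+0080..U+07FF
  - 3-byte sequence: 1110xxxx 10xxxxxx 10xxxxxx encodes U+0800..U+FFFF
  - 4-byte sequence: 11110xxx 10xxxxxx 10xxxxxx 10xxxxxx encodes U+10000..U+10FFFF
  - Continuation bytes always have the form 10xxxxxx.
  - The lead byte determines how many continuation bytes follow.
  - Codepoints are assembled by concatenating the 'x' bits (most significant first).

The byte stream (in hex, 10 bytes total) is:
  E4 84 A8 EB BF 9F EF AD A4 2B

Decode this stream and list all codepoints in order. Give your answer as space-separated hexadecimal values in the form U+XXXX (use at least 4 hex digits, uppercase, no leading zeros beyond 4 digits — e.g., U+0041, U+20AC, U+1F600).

Byte[0]=E4: 3-byte lead, need 2 cont bytes. acc=0x4
Byte[1]=84: continuation. acc=(acc<<6)|0x04=0x104
Byte[2]=A8: continuation. acc=(acc<<6)|0x28=0x4128
Completed: cp=U+4128 (starts at byte 0)
Byte[3]=EB: 3-byte lead, need 2 cont bytes. acc=0xB
Byte[4]=BF: continuation. acc=(acc<<6)|0x3F=0x2FF
Byte[5]=9F: continuation. acc=(acc<<6)|0x1F=0xBFDF
Completed: cp=U+BFDF (starts at byte 3)
Byte[6]=EF: 3-byte lead, need 2 cont bytes. acc=0xF
Byte[7]=AD: continuation. acc=(acc<<6)|0x2D=0x3ED
Byte[8]=A4: continuation. acc=(acc<<6)|0x24=0xFB64
Completed: cp=U+FB64 (starts at byte 6)
Byte[9]=2B: 1-byte ASCII. cp=U+002B

Answer: U+4128 U+BFDF U+FB64 U+002B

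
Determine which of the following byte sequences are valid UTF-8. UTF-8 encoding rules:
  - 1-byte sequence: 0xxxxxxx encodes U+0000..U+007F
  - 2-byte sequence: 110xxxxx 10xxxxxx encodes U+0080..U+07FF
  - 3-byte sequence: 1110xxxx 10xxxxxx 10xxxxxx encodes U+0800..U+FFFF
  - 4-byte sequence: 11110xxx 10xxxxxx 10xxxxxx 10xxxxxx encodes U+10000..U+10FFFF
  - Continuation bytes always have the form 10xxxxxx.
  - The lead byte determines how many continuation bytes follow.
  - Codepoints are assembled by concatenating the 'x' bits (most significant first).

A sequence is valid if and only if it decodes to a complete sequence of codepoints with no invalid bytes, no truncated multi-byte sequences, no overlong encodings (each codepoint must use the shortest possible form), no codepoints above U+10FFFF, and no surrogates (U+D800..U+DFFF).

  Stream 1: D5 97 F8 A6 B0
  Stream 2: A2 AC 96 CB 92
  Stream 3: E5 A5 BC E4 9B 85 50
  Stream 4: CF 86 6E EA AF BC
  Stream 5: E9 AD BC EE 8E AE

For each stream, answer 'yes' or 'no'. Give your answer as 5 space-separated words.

Stream 1: error at byte offset 2. INVALID
Stream 2: error at byte offset 0. INVALID
Stream 3: decodes cleanly. VALID
Stream 4: decodes cleanly. VALID
Stream 5: decodes cleanly. VALID

Answer: no no yes yes yes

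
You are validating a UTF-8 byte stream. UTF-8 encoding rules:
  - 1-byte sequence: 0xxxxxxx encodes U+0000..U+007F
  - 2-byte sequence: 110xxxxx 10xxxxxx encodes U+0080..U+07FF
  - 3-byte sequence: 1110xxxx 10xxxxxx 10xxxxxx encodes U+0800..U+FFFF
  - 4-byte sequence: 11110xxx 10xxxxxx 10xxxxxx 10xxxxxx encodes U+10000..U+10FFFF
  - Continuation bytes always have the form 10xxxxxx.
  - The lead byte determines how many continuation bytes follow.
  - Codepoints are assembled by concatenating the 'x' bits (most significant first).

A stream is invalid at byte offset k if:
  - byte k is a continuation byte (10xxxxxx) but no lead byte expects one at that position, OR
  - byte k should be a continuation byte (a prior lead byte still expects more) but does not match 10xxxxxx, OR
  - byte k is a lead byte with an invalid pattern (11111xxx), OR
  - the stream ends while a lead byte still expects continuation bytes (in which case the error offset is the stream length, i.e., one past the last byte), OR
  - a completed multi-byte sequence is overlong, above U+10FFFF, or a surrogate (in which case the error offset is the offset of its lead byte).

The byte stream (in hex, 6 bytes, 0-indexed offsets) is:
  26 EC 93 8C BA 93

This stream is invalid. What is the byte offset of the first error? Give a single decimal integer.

Answer: 4

Derivation:
Byte[0]=26: 1-byte ASCII. cp=U+0026
Byte[1]=EC: 3-byte lead, need 2 cont bytes. acc=0xC
Byte[2]=93: continuation. acc=(acc<<6)|0x13=0x313
Byte[3]=8C: continuation. acc=(acc<<6)|0x0C=0xC4CC
Completed: cp=U+C4CC (starts at byte 1)
Byte[4]=BA: INVALID lead byte (not 0xxx/110x/1110/11110)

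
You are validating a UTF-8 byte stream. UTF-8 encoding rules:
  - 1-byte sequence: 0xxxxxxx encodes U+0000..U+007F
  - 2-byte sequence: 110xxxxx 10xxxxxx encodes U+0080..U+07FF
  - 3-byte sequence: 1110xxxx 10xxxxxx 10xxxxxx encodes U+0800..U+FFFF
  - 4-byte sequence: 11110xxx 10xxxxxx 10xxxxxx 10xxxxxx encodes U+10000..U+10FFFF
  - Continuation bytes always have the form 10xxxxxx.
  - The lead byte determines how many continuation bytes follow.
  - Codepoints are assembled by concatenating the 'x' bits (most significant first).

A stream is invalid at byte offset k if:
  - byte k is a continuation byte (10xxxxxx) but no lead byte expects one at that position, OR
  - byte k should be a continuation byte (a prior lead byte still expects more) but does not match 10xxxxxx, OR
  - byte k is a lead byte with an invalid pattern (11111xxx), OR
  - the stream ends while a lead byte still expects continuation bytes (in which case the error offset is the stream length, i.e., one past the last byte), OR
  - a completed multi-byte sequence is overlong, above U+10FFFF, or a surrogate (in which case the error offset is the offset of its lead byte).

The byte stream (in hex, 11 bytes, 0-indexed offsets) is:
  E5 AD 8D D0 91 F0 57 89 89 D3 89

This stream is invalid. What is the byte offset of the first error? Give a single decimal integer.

Answer: 6

Derivation:
Byte[0]=E5: 3-byte lead, need 2 cont bytes. acc=0x5
Byte[1]=AD: continuation. acc=(acc<<6)|0x2D=0x16D
Byte[2]=8D: continuation. acc=(acc<<6)|0x0D=0x5B4D
Completed: cp=U+5B4D (starts at byte 0)
Byte[3]=D0: 2-byte lead, need 1 cont bytes. acc=0x10
Byte[4]=91: continuation. acc=(acc<<6)|0x11=0x411
Completed: cp=U+0411 (starts at byte 3)
Byte[5]=F0: 4-byte lead, need 3 cont bytes. acc=0x0
Byte[6]=57: expected 10xxxxxx continuation. INVALID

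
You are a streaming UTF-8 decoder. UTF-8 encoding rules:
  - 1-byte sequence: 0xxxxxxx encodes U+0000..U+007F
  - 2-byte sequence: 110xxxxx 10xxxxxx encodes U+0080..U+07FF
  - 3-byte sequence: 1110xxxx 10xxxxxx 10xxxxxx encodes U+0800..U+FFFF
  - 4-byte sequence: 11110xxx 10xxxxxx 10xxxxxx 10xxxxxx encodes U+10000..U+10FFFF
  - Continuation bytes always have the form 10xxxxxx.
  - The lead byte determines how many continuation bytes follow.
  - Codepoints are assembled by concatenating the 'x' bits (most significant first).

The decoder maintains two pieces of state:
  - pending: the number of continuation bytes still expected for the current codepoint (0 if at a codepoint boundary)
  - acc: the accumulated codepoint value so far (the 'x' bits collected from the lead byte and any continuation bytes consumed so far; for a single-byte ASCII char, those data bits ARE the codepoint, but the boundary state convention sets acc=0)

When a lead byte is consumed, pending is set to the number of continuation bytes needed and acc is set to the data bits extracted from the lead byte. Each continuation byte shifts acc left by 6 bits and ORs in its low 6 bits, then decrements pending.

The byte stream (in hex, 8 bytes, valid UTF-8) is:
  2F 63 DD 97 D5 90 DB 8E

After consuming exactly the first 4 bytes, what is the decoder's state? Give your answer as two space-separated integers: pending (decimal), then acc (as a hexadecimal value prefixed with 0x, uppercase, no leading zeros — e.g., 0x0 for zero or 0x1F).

Answer: 0 0x757

Derivation:
Byte[0]=2F: 1-byte. pending=0, acc=0x0
Byte[1]=63: 1-byte. pending=0, acc=0x0
Byte[2]=DD: 2-byte lead. pending=1, acc=0x1D
Byte[3]=97: continuation. acc=(acc<<6)|0x17=0x757, pending=0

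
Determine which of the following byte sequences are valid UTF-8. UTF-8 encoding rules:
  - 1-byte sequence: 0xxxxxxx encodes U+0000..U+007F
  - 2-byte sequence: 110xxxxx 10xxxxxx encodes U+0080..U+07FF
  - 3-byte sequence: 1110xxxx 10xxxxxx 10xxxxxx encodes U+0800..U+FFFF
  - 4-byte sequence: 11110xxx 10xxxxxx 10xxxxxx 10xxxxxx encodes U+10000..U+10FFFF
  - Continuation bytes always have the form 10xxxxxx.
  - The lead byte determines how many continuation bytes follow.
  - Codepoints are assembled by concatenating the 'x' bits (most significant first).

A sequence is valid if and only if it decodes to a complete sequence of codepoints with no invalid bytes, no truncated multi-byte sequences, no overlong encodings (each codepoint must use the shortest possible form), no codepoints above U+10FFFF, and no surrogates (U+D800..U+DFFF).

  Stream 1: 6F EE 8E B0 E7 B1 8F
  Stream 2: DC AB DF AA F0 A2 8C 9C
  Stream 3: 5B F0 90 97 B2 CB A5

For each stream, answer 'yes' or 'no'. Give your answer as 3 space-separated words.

Stream 1: decodes cleanly. VALID
Stream 2: decodes cleanly. VALID
Stream 3: decodes cleanly. VALID

Answer: yes yes yes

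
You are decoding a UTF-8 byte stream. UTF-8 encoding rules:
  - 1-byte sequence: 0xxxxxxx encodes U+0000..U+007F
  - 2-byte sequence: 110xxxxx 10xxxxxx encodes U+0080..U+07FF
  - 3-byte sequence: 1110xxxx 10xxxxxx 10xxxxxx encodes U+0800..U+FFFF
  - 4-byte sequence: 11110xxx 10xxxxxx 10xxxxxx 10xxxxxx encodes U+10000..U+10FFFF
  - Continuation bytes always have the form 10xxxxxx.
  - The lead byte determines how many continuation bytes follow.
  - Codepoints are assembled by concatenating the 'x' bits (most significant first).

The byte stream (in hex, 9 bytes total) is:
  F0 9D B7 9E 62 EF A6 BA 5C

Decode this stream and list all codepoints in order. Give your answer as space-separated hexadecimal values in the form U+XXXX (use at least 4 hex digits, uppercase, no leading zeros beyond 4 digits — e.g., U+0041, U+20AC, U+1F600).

Byte[0]=F0: 4-byte lead, need 3 cont bytes. acc=0x0
Byte[1]=9D: continuation. acc=(acc<<6)|0x1D=0x1D
Byte[2]=B7: continuation. acc=(acc<<6)|0x37=0x777
Byte[3]=9E: continuation. acc=(acc<<6)|0x1E=0x1DDDE
Completed: cp=U+1DDDE (starts at byte 0)
Byte[4]=62: 1-byte ASCII. cp=U+0062
Byte[5]=EF: 3-byte lead, need 2 cont bytes. acc=0xF
Byte[6]=A6: continuation. acc=(acc<<6)|0x26=0x3E6
Byte[7]=BA: continuation. acc=(acc<<6)|0x3A=0xF9BA
Completed: cp=U+F9BA (starts at byte 5)
Byte[8]=5C: 1-byte ASCII. cp=U+005C

Answer: U+1DDDE U+0062 U+F9BA U+005C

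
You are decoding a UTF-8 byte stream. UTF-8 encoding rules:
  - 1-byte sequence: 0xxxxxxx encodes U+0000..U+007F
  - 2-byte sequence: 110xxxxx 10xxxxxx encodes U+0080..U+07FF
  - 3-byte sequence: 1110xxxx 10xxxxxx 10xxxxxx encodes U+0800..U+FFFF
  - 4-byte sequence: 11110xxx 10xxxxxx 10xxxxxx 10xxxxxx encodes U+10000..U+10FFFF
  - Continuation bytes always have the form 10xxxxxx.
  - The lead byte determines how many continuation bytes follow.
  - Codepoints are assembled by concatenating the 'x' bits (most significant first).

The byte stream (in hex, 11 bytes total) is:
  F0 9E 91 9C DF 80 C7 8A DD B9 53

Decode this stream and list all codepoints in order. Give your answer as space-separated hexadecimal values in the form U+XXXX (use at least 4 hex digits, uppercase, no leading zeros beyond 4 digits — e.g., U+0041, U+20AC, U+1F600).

Byte[0]=F0: 4-byte lead, need 3 cont bytes. acc=0x0
Byte[1]=9E: continuation. acc=(acc<<6)|0x1E=0x1E
Byte[2]=91: continuation. acc=(acc<<6)|0x11=0x791
Byte[3]=9C: continuation. acc=(acc<<6)|0x1C=0x1E45C
Completed: cp=U+1E45C (starts at byte 0)
Byte[4]=DF: 2-byte lead, need 1 cont bytes. acc=0x1F
Byte[5]=80: continuation. acc=(acc<<6)|0x00=0x7C0
Completed: cp=U+07C0 (starts at byte 4)
Byte[6]=C7: 2-byte lead, need 1 cont bytes. acc=0x7
Byte[7]=8A: continuation. acc=(acc<<6)|0x0A=0x1CA
Completed: cp=U+01CA (starts at byte 6)
Byte[8]=DD: 2-byte lead, need 1 cont bytes. acc=0x1D
Byte[9]=B9: continuation. acc=(acc<<6)|0x39=0x779
Completed: cp=U+0779 (starts at byte 8)
Byte[10]=53: 1-byte ASCII. cp=U+0053

Answer: U+1E45C U+07C0 U+01CA U+0779 U+0053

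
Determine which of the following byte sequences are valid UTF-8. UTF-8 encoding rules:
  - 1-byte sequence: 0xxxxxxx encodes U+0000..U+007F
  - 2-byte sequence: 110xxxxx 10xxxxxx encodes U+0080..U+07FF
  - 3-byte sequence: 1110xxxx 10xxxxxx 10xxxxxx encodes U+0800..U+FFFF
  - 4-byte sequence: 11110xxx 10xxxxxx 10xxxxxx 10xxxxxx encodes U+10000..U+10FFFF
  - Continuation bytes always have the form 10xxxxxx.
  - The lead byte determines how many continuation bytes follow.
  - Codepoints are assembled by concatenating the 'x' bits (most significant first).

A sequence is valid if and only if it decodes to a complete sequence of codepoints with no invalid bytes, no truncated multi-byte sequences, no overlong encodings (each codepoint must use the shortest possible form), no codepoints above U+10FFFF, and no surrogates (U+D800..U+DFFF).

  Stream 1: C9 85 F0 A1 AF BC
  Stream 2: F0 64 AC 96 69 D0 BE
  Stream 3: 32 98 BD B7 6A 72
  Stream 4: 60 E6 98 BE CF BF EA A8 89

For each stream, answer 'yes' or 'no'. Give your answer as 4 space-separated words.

Answer: yes no no yes

Derivation:
Stream 1: decodes cleanly. VALID
Stream 2: error at byte offset 1. INVALID
Stream 3: error at byte offset 1. INVALID
Stream 4: decodes cleanly. VALID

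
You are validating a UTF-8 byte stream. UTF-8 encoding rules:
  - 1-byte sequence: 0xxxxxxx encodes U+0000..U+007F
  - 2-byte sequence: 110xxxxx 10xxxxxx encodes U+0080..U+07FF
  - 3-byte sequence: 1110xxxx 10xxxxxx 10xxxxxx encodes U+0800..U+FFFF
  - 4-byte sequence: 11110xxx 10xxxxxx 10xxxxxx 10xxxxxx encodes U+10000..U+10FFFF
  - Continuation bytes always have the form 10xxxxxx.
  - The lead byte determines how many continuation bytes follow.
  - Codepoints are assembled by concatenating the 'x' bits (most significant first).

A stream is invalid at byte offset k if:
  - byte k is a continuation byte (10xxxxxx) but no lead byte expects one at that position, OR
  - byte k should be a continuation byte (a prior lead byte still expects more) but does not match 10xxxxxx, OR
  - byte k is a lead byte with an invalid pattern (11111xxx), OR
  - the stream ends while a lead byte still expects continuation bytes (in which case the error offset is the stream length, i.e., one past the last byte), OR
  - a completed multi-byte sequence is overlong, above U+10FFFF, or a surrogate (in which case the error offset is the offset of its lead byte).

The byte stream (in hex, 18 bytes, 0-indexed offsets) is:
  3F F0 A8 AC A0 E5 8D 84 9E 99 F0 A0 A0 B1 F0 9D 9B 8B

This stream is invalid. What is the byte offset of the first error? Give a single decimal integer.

Answer: 8

Derivation:
Byte[0]=3F: 1-byte ASCII. cp=U+003F
Byte[1]=F0: 4-byte lead, need 3 cont bytes. acc=0x0
Byte[2]=A8: continuation. acc=(acc<<6)|0x28=0x28
Byte[3]=AC: continuation. acc=(acc<<6)|0x2C=0xA2C
Byte[4]=A0: continuation. acc=(acc<<6)|0x20=0x28B20
Completed: cp=U+28B20 (starts at byte 1)
Byte[5]=E5: 3-byte lead, need 2 cont bytes. acc=0x5
Byte[6]=8D: continuation. acc=(acc<<6)|0x0D=0x14D
Byte[7]=84: continuation. acc=(acc<<6)|0x04=0x5344
Completed: cp=U+5344 (starts at byte 5)
Byte[8]=9E: INVALID lead byte (not 0xxx/110x/1110/11110)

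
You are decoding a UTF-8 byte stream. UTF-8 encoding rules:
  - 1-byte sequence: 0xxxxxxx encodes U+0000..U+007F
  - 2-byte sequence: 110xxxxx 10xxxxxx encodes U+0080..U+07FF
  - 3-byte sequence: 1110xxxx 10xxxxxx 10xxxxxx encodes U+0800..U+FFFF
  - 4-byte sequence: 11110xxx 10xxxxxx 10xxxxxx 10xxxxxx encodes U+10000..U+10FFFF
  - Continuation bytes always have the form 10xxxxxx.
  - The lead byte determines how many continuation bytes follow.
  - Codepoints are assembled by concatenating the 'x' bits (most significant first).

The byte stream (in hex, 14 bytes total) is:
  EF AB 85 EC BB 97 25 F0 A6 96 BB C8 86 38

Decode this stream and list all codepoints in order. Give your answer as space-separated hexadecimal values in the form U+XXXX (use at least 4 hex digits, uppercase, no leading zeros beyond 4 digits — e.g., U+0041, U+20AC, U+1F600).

Answer: U+FAC5 U+CED7 U+0025 U+265BB U+0206 U+0038

Derivation:
Byte[0]=EF: 3-byte lead, need 2 cont bytes. acc=0xF
Byte[1]=AB: continuation. acc=(acc<<6)|0x2B=0x3EB
Byte[2]=85: continuation. acc=(acc<<6)|0x05=0xFAC5
Completed: cp=U+FAC5 (starts at byte 0)
Byte[3]=EC: 3-byte lead, need 2 cont bytes. acc=0xC
Byte[4]=BB: continuation. acc=(acc<<6)|0x3B=0x33B
Byte[5]=97: continuation. acc=(acc<<6)|0x17=0xCED7
Completed: cp=U+CED7 (starts at byte 3)
Byte[6]=25: 1-byte ASCII. cp=U+0025
Byte[7]=F0: 4-byte lead, need 3 cont bytes. acc=0x0
Byte[8]=A6: continuation. acc=(acc<<6)|0x26=0x26
Byte[9]=96: continuation. acc=(acc<<6)|0x16=0x996
Byte[10]=BB: continuation. acc=(acc<<6)|0x3B=0x265BB
Completed: cp=U+265BB (starts at byte 7)
Byte[11]=C8: 2-byte lead, need 1 cont bytes. acc=0x8
Byte[12]=86: continuation. acc=(acc<<6)|0x06=0x206
Completed: cp=U+0206 (starts at byte 11)
Byte[13]=38: 1-byte ASCII. cp=U+0038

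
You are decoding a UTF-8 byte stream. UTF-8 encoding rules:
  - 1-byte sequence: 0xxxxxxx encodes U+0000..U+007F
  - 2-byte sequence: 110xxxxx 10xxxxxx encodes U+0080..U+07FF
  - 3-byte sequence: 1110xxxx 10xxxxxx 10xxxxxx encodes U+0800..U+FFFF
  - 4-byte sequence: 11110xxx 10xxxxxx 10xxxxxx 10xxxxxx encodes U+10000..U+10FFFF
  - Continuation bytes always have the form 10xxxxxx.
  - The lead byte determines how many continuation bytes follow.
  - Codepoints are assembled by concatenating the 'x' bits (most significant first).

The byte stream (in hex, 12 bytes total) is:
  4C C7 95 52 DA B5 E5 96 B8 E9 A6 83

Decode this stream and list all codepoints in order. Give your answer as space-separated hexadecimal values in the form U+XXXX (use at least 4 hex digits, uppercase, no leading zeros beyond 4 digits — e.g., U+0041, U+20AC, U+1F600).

Byte[0]=4C: 1-byte ASCII. cp=U+004C
Byte[1]=C7: 2-byte lead, need 1 cont bytes. acc=0x7
Byte[2]=95: continuation. acc=(acc<<6)|0x15=0x1D5
Completed: cp=U+01D5 (starts at byte 1)
Byte[3]=52: 1-byte ASCII. cp=U+0052
Byte[4]=DA: 2-byte lead, need 1 cont bytes. acc=0x1A
Byte[5]=B5: continuation. acc=(acc<<6)|0x35=0x6B5
Completed: cp=U+06B5 (starts at byte 4)
Byte[6]=E5: 3-byte lead, need 2 cont bytes. acc=0x5
Byte[7]=96: continuation. acc=(acc<<6)|0x16=0x156
Byte[8]=B8: continuation. acc=(acc<<6)|0x38=0x55B8
Completed: cp=U+55B8 (starts at byte 6)
Byte[9]=E9: 3-byte lead, need 2 cont bytes. acc=0x9
Byte[10]=A6: continuation. acc=(acc<<6)|0x26=0x266
Byte[11]=83: continuation. acc=(acc<<6)|0x03=0x9983
Completed: cp=U+9983 (starts at byte 9)

Answer: U+004C U+01D5 U+0052 U+06B5 U+55B8 U+9983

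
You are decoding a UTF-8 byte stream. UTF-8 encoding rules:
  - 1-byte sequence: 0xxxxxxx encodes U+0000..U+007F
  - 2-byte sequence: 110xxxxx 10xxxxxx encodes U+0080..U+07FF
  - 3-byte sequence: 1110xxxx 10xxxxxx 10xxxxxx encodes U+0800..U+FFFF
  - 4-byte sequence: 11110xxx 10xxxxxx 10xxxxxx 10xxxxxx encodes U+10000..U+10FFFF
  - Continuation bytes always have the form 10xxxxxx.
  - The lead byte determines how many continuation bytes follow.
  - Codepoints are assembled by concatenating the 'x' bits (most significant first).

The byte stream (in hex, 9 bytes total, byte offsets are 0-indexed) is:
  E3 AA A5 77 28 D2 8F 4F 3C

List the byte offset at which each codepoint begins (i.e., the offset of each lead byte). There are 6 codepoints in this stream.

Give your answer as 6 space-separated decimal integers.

Byte[0]=E3: 3-byte lead, need 2 cont bytes. acc=0x3
Byte[1]=AA: continuation. acc=(acc<<6)|0x2A=0xEA
Byte[2]=A5: continuation. acc=(acc<<6)|0x25=0x3AA5
Completed: cp=U+3AA5 (starts at byte 0)
Byte[3]=77: 1-byte ASCII. cp=U+0077
Byte[4]=28: 1-byte ASCII. cp=U+0028
Byte[5]=D2: 2-byte lead, need 1 cont bytes. acc=0x12
Byte[6]=8F: continuation. acc=(acc<<6)|0x0F=0x48F
Completed: cp=U+048F (starts at byte 5)
Byte[7]=4F: 1-byte ASCII. cp=U+004F
Byte[8]=3C: 1-byte ASCII. cp=U+003C

Answer: 0 3 4 5 7 8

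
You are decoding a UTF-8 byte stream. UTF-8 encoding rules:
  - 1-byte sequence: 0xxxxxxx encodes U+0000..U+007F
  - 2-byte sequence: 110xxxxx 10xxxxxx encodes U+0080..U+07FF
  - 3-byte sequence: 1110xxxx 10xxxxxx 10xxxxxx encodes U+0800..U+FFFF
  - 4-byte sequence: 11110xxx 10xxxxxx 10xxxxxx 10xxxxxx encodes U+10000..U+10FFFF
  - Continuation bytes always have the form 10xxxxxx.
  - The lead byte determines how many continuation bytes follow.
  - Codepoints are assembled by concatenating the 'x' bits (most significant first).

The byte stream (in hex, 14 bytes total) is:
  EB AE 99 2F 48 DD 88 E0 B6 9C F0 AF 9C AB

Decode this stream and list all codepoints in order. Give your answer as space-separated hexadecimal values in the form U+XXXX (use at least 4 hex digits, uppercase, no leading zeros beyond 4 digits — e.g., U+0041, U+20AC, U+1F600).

Answer: U+BB99 U+002F U+0048 U+0748 U+0D9C U+2F72B

Derivation:
Byte[0]=EB: 3-byte lead, need 2 cont bytes. acc=0xB
Byte[1]=AE: continuation. acc=(acc<<6)|0x2E=0x2EE
Byte[2]=99: continuation. acc=(acc<<6)|0x19=0xBB99
Completed: cp=U+BB99 (starts at byte 0)
Byte[3]=2F: 1-byte ASCII. cp=U+002F
Byte[4]=48: 1-byte ASCII. cp=U+0048
Byte[5]=DD: 2-byte lead, need 1 cont bytes. acc=0x1D
Byte[6]=88: continuation. acc=(acc<<6)|0x08=0x748
Completed: cp=U+0748 (starts at byte 5)
Byte[7]=E0: 3-byte lead, need 2 cont bytes. acc=0x0
Byte[8]=B6: continuation. acc=(acc<<6)|0x36=0x36
Byte[9]=9C: continuation. acc=(acc<<6)|0x1C=0xD9C
Completed: cp=U+0D9C (starts at byte 7)
Byte[10]=F0: 4-byte lead, need 3 cont bytes. acc=0x0
Byte[11]=AF: continuation. acc=(acc<<6)|0x2F=0x2F
Byte[12]=9C: continuation. acc=(acc<<6)|0x1C=0xBDC
Byte[13]=AB: continuation. acc=(acc<<6)|0x2B=0x2F72B
Completed: cp=U+2F72B (starts at byte 10)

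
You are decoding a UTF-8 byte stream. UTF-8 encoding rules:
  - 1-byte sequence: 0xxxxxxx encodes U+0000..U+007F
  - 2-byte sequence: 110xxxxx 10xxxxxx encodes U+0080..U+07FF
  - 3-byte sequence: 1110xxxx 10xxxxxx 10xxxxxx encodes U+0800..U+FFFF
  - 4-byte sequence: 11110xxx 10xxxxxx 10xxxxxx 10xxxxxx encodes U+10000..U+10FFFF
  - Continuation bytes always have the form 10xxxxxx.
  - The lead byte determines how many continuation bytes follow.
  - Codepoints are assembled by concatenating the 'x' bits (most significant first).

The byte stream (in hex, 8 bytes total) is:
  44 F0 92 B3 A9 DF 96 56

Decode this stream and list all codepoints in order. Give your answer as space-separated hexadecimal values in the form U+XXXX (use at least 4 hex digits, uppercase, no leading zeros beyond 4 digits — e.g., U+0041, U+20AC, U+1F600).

Byte[0]=44: 1-byte ASCII. cp=U+0044
Byte[1]=F0: 4-byte lead, need 3 cont bytes. acc=0x0
Byte[2]=92: continuation. acc=(acc<<6)|0x12=0x12
Byte[3]=B3: continuation. acc=(acc<<6)|0x33=0x4B3
Byte[4]=A9: continuation. acc=(acc<<6)|0x29=0x12CE9
Completed: cp=U+12CE9 (starts at byte 1)
Byte[5]=DF: 2-byte lead, need 1 cont bytes. acc=0x1F
Byte[6]=96: continuation. acc=(acc<<6)|0x16=0x7D6
Completed: cp=U+07D6 (starts at byte 5)
Byte[7]=56: 1-byte ASCII. cp=U+0056

Answer: U+0044 U+12CE9 U+07D6 U+0056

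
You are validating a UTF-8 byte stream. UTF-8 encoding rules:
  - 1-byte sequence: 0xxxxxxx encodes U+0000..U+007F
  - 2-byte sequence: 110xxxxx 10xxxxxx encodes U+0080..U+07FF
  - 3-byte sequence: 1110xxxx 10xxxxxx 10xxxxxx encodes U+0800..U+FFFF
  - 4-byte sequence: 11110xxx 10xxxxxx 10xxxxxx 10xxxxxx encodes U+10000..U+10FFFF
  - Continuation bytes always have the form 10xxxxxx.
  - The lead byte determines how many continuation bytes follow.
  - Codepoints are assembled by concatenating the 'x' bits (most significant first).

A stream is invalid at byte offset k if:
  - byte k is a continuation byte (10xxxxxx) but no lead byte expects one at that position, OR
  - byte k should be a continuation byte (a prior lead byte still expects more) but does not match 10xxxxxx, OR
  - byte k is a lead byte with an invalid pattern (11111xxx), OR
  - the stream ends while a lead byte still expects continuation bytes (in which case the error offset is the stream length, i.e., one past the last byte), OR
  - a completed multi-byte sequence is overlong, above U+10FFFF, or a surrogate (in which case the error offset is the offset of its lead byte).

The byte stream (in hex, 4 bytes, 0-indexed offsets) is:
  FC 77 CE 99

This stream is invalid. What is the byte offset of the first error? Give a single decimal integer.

Answer: 0

Derivation:
Byte[0]=FC: INVALID lead byte (not 0xxx/110x/1110/11110)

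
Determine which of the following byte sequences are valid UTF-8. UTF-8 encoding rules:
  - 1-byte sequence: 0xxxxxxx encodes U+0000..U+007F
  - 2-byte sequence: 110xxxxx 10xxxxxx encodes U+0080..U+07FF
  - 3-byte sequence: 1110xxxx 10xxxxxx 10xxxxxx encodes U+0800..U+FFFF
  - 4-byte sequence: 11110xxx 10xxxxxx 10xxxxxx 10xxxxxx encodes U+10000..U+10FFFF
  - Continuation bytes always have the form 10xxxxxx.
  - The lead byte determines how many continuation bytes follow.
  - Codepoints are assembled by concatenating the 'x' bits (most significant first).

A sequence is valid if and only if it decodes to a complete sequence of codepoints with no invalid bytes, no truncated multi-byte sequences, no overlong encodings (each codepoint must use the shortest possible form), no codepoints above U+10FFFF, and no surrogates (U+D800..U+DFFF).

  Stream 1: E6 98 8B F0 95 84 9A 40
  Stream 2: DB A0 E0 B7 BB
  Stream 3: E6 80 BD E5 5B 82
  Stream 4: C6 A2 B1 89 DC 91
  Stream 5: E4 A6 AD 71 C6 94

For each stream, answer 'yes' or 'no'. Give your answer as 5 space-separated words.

Answer: yes yes no no yes

Derivation:
Stream 1: decodes cleanly. VALID
Stream 2: decodes cleanly. VALID
Stream 3: error at byte offset 4. INVALID
Stream 4: error at byte offset 2. INVALID
Stream 5: decodes cleanly. VALID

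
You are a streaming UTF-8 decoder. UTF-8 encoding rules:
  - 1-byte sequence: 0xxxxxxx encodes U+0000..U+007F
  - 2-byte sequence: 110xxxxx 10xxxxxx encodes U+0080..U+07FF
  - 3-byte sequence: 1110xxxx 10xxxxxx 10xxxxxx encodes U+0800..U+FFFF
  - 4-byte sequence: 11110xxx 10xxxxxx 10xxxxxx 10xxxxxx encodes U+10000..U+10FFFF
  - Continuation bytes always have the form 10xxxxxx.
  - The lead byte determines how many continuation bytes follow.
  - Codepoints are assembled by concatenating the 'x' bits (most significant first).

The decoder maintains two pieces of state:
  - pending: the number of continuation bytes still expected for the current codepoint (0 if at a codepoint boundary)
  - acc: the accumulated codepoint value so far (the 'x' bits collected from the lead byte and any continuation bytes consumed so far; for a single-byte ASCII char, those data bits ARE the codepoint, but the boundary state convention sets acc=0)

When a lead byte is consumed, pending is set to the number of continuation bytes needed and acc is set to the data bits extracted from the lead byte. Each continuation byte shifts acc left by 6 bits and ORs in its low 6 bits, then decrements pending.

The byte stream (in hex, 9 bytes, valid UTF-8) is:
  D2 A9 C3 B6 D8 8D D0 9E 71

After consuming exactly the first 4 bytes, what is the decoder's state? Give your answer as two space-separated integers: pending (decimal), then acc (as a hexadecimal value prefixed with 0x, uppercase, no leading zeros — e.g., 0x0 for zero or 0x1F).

Byte[0]=D2: 2-byte lead. pending=1, acc=0x12
Byte[1]=A9: continuation. acc=(acc<<6)|0x29=0x4A9, pending=0
Byte[2]=C3: 2-byte lead. pending=1, acc=0x3
Byte[3]=B6: continuation. acc=(acc<<6)|0x36=0xF6, pending=0

Answer: 0 0xF6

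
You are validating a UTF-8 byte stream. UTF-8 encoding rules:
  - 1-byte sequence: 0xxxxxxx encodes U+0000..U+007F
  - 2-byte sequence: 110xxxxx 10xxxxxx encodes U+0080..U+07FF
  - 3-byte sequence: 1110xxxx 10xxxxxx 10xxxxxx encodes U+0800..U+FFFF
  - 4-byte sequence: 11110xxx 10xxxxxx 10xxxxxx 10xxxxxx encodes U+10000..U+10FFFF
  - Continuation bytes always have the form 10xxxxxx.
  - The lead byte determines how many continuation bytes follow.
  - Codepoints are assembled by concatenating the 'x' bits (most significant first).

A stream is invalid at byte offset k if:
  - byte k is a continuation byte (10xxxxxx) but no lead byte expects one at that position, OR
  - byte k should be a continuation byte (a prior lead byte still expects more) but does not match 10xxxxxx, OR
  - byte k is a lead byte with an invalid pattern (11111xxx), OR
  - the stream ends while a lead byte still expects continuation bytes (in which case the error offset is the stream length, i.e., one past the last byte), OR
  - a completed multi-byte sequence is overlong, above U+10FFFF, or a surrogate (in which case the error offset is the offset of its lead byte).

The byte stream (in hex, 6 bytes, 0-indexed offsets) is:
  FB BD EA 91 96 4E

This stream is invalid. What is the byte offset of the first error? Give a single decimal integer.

Answer: 0

Derivation:
Byte[0]=FB: INVALID lead byte (not 0xxx/110x/1110/11110)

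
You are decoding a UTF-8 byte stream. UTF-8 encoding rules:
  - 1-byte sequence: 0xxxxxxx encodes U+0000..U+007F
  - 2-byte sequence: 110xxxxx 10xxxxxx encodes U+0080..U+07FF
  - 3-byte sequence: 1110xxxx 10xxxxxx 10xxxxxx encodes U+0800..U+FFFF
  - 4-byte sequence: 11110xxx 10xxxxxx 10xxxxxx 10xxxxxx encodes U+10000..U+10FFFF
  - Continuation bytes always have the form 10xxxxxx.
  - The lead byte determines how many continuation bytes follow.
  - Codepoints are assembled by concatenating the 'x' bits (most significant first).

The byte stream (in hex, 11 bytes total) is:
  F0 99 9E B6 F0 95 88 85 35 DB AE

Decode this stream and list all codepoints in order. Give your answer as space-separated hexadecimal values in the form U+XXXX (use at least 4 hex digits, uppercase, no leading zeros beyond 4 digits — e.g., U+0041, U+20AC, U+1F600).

Answer: U+197B6 U+15205 U+0035 U+06EE

Derivation:
Byte[0]=F0: 4-byte lead, need 3 cont bytes. acc=0x0
Byte[1]=99: continuation. acc=(acc<<6)|0x19=0x19
Byte[2]=9E: continuation. acc=(acc<<6)|0x1E=0x65E
Byte[3]=B6: continuation. acc=(acc<<6)|0x36=0x197B6
Completed: cp=U+197B6 (starts at byte 0)
Byte[4]=F0: 4-byte lead, need 3 cont bytes. acc=0x0
Byte[5]=95: continuation. acc=(acc<<6)|0x15=0x15
Byte[6]=88: continuation. acc=(acc<<6)|0x08=0x548
Byte[7]=85: continuation. acc=(acc<<6)|0x05=0x15205
Completed: cp=U+15205 (starts at byte 4)
Byte[8]=35: 1-byte ASCII. cp=U+0035
Byte[9]=DB: 2-byte lead, need 1 cont bytes. acc=0x1B
Byte[10]=AE: continuation. acc=(acc<<6)|0x2E=0x6EE
Completed: cp=U+06EE (starts at byte 9)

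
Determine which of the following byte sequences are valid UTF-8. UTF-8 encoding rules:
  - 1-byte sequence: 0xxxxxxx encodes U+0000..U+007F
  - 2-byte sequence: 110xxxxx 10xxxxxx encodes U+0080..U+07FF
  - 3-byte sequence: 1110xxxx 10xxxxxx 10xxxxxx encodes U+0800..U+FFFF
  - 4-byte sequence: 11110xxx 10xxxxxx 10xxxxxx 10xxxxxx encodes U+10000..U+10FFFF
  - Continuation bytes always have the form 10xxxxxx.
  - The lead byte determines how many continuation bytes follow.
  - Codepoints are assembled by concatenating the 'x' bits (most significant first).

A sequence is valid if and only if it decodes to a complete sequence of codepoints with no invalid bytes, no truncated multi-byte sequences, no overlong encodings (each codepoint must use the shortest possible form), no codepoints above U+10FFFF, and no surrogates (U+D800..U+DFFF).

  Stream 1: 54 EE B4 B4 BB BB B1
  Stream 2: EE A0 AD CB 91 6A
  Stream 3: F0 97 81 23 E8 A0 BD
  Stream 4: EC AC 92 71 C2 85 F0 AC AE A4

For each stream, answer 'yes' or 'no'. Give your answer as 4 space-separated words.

Answer: no yes no yes

Derivation:
Stream 1: error at byte offset 4. INVALID
Stream 2: decodes cleanly. VALID
Stream 3: error at byte offset 3. INVALID
Stream 4: decodes cleanly. VALID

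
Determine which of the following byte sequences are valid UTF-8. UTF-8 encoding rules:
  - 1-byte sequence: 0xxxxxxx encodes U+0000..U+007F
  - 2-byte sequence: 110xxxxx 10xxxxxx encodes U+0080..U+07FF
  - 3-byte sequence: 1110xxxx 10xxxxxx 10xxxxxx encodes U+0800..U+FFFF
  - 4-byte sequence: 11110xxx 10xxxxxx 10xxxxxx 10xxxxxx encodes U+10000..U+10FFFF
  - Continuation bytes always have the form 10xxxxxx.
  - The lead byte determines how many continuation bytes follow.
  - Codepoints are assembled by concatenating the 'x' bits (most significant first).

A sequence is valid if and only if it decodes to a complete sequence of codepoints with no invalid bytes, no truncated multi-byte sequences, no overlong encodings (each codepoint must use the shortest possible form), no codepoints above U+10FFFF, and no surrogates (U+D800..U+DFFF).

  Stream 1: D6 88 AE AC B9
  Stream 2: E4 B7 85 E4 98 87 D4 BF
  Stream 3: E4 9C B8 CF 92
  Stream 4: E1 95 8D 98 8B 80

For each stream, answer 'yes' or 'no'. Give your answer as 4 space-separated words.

Stream 1: error at byte offset 2. INVALID
Stream 2: decodes cleanly. VALID
Stream 3: decodes cleanly. VALID
Stream 4: error at byte offset 3. INVALID

Answer: no yes yes no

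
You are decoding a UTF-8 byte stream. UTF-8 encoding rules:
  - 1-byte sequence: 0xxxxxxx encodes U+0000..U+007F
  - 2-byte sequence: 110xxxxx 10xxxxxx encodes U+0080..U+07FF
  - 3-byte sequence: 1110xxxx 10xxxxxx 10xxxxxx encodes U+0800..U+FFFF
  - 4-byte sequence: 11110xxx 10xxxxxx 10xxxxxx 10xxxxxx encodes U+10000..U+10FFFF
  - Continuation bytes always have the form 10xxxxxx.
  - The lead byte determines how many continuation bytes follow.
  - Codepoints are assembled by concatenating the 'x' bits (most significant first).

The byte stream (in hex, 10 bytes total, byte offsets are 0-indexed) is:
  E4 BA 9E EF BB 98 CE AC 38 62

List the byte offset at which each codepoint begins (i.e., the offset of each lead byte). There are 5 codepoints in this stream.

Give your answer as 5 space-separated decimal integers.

Answer: 0 3 6 8 9

Derivation:
Byte[0]=E4: 3-byte lead, need 2 cont bytes. acc=0x4
Byte[1]=BA: continuation. acc=(acc<<6)|0x3A=0x13A
Byte[2]=9E: continuation. acc=(acc<<6)|0x1E=0x4E9E
Completed: cp=U+4E9E (starts at byte 0)
Byte[3]=EF: 3-byte lead, need 2 cont bytes. acc=0xF
Byte[4]=BB: continuation. acc=(acc<<6)|0x3B=0x3FB
Byte[5]=98: continuation. acc=(acc<<6)|0x18=0xFED8
Completed: cp=U+FED8 (starts at byte 3)
Byte[6]=CE: 2-byte lead, need 1 cont bytes. acc=0xE
Byte[7]=AC: continuation. acc=(acc<<6)|0x2C=0x3AC
Completed: cp=U+03AC (starts at byte 6)
Byte[8]=38: 1-byte ASCII. cp=U+0038
Byte[9]=62: 1-byte ASCII. cp=U+0062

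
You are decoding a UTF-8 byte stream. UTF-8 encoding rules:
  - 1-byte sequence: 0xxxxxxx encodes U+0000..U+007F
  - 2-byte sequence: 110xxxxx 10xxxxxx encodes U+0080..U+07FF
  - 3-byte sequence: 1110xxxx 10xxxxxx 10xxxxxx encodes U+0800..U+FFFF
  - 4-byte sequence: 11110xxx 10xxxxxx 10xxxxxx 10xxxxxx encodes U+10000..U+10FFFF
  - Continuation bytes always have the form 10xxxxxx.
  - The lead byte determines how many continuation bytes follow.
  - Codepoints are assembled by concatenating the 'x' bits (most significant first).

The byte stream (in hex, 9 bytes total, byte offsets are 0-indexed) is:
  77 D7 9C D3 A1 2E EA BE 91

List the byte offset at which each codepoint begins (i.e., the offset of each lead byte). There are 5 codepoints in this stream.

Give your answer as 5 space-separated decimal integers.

Answer: 0 1 3 5 6

Derivation:
Byte[0]=77: 1-byte ASCII. cp=U+0077
Byte[1]=D7: 2-byte lead, need 1 cont bytes. acc=0x17
Byte[2]=9C: continuation. acc=(acc<<6)|0x1C=0x5DC
Completed: cp=U+05DC (starts at byte 1)
Byte[3]=D3: 2-byte lead, need 1 cont bytes. acc=0x13
Byte[4]=A1: continuation. acc=(acc<<6)|0x21=0x4E1
Completed: cp=U+04E1 (starts at byte 3)
Byte[5]=2E: 1-byte ASCII. cp=U+002E
Byte[6]=EA: 3-byte lead, need 2 cont bytes. acc=0xA
Byte[7]=BE: continuation. acc=(acc<<6)|0x3E=0x2BE
Byte[8]=91: continuation. acc=(acc<<6)|0x11=0xAF91
Completed: cp=U+AF91 (starts at byte 6)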